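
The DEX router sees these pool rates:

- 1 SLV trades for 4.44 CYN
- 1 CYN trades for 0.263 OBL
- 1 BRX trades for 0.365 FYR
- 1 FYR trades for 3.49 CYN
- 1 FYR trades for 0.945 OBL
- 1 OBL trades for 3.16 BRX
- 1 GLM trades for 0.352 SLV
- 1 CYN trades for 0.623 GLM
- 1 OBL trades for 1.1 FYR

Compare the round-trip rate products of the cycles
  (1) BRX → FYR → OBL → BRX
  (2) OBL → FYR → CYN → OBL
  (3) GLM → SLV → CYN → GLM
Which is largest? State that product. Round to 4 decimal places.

1.0900

(1) 0.365 × 0.945 × 3.16 = 1.08996
(2) 1.1 × 3.49 × 0.263 = 1.00966
(3) 0.352 × 4.44 × 0.623 = 0.97367
Highest is cycle (1) at 1.0900 (>1, arbitrage).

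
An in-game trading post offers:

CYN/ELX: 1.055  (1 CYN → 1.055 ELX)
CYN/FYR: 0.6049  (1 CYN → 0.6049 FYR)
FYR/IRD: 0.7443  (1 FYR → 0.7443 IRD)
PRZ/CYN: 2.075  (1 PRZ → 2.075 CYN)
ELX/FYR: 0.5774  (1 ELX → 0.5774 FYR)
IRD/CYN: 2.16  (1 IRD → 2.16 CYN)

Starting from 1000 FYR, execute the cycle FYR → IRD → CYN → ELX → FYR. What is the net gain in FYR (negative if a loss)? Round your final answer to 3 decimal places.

-20.666

1000 FYR × 0.7443 = 744.3 IRD
744.3 IRD × 2.16 = 1607.688 CYN
1607.688 CYN × 1.055 = 1696.11084 ELX
1696.11084 ELX × 0.5774 = 979.334399016 FYR
Net change: 979.334399016 − 1000 = -20.665600984 FYR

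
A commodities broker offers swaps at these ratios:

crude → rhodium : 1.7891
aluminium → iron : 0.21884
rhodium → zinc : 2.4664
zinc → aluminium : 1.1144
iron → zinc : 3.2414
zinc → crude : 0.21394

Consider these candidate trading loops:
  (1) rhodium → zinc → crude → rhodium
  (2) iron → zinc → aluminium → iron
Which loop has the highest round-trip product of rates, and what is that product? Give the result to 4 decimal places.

(1) 2.4664 × 0.21394 × 1.7891 = 0.94404
(2) 3.2414 × 1.1144 × 0.21884 = 0.79050
Highest is cycle (1) at 0.9440 (≤1, no arbitrage).

0.9440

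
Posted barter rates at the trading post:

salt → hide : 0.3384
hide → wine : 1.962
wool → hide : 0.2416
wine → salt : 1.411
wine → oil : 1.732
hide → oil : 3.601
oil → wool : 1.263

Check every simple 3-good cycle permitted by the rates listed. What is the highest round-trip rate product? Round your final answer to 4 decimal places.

1.0988

wool→hide→oil→wool: 0.2416 × 3.601 × 1.263 = 1.09881
salt→hide→wine→salt: 0.3384 × 1.962 × 1.411 = 0.93682
Maximum is wool→hide→oil→wool at 1.0988; arbitrage exists.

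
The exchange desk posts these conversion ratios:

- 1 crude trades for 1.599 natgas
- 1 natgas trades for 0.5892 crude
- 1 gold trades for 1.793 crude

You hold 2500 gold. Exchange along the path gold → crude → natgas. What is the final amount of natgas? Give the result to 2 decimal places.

7167.52

2500 gold × 1.793 = 4482.5 crude
4482.5 crude × 1.599 = 7167.5175 natgas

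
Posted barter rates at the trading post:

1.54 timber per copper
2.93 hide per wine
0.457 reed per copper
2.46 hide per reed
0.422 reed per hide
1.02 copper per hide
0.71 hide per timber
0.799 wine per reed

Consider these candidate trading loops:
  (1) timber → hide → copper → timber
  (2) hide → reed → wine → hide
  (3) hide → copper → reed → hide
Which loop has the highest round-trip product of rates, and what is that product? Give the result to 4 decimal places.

1.1467

(1) 0.71 × 1.02 × 1.54 = 1.11527
(2) 0.422 × 0.799 × 2.93 = 0.98793
(3) 1.02 × 0.457 × 2.46 = 1.14670
Highest is cycle (3) at 1.1467 (>1, arbitrage).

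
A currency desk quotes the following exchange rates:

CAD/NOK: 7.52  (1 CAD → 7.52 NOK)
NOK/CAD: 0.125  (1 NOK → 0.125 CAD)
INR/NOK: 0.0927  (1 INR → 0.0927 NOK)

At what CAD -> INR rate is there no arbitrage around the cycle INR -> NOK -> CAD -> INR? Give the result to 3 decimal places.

Known legs of the cycle: 0.0927 × 0.125 = 0.0115875
For no arbitrage the full-cycle product must be 1, so the missing rate is 1 / 0.0115875 ≈ 86.29989.

86.300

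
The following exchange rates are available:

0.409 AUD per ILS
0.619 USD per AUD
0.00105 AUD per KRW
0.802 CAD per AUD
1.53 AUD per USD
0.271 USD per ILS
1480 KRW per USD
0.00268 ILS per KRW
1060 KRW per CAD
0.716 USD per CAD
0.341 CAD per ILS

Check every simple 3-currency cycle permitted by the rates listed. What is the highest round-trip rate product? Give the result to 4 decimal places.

1.0749

ILS→USD→KRW→ILS: 0.271 × 1480 × 0.00268 = 1.07489
ILS→CAD→KRW→ILS: 0.341 × 1060 × 0.00268 = 0.96871
USD→KRW→AUD→USD: 1480 × 0.00105 × 0.619 = 0.96193
CAD→KRW→AUD→CAD: 1060 × 0.00105 × 0.802 = 0.89263
USD→AUD→CAD→USD: 1.53 × 0.802 × 0.716 = 0.87857
Maximum is ILS→USD→KRW→ILS at 1.0749; arbitrage exists.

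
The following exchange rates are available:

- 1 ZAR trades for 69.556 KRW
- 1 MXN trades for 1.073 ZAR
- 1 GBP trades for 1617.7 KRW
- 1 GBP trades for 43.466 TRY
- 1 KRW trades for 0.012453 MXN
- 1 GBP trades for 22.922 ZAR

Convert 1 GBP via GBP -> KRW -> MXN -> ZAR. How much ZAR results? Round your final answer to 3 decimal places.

21.616

1 GBP × 1617.7 = 1617.7 KRW
1617.7 KRW × 0.012453 = 20.1452181 MXN
20.1452181 MXN × 1.073 = 21.6158190213 ZAR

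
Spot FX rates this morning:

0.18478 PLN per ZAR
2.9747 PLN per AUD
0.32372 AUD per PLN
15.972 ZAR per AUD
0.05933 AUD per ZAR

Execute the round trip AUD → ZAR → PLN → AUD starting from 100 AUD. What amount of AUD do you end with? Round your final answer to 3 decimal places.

100 AUD × 15.972 = 1597.2 ZAR
1597.2 ZAR × 0.18478 = 295.130616 PLN
295.130616 PLN × 0.32372 = 95.53968301152 AUD

95.540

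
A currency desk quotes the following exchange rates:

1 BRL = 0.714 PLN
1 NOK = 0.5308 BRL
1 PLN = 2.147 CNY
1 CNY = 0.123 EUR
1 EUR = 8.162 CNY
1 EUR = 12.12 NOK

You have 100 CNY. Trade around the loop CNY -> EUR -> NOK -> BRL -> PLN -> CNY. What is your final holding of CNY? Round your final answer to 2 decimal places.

100 CNY × 0.123 = 12.3 EUR
12.3 EUR × 12.12 = 149.076 NOK
149.076 NOK × 0.5308 = 79.1295408 BRL
79.1295408 BRL × 0.714 = 56.4984921312 PLN
56.4984921312 PLN × 2.147 = 121.3022626056864 CNY

121.30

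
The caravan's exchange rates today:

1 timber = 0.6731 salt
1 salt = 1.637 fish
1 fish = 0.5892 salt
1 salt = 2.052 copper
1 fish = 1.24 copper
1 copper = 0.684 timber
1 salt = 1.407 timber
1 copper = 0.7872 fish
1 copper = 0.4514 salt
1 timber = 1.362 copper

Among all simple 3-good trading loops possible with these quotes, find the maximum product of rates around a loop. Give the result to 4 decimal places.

fish→salt→copper→fish: 0.5892 × 2.052 × 0.7872 = 0.95176
salt→copper→timber→salt: 2.052 × 0.684 × 0.6731 = 0.94474
fish→copper→salt→fish: 1.24 × 0.4514 × 1.637 = 0.91629
salt→timber→copper→salt: 1.407 × 1.362 × 0.4514 = 0.86503
Maximum is fish→salt→copper→fish at 0.9518; no arbitrage — every cycle loses value.

0.9518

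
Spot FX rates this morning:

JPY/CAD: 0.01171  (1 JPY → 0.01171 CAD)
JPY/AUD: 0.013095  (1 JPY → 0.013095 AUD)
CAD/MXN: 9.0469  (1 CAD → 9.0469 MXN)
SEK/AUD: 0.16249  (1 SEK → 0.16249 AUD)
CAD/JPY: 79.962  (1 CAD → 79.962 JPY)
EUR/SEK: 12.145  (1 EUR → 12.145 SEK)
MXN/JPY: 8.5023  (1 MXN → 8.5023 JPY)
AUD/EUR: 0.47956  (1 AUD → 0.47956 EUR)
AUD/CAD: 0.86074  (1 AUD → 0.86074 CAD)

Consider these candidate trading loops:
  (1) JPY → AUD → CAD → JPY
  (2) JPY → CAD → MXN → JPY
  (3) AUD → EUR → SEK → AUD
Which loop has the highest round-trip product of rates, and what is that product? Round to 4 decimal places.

(1) 0.013095 × 0.86074 × 79.962 = 0.90128
(2) 0.01171 × 9.0469 × 8.5023 = 0.90073
(3) 0.47956 × 12.145 × 0.16249 = 0.94638
Highest is cycle (3) at 0.9464 (≤1, no arbitrage).

0.9464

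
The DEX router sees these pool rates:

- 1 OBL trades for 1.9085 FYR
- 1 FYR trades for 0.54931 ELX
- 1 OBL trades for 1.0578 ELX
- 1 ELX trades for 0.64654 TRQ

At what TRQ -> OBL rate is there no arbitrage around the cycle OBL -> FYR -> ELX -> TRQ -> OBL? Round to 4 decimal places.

1.4753

Known legs of the cycle: 1.9085 × 0.54931 × 0.64654 = 0.6778054686029
For no arbitrage the full-cycle product must be 1, so the missing rate is 1 / 0.6778054686029 ≈ 1.475350.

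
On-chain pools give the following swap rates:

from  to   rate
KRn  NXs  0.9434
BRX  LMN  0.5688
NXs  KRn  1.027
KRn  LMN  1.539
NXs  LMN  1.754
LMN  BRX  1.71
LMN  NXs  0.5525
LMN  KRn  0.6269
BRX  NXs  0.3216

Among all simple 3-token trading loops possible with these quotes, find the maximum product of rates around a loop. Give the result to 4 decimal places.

1.0373

LMN→KRn→NXs→LMN: 0.6269 × 0.9434 × 1.754 = 1.03735
LMN→BRX→NXs→LMN: 1.71 × 0.3216 × 1.754 = 0.96459
LMN→NXs→KRn→LMN: 0.5525 × 1.027 × 1.539 = 0.87326
Maximum is LMN→KRn→NXs→LMN at 1.0373; arbitrage exists.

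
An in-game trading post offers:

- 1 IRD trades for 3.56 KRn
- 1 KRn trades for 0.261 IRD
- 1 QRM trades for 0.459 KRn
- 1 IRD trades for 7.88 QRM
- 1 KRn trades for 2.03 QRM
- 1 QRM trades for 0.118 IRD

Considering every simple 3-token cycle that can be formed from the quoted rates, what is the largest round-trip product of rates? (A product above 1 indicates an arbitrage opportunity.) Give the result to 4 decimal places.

QRM→KRn→IRD→QRM: 0.459 × 0.261 × 7.88 = 0.94402
QRM→IRD→KRn→QRM: 0.118 × 3.56 × 2.03 = 0.85276
Maximum is QRM→KRn→IRD→QRM at 0.9440; no arbitrage — every cycle loses value.

0.9440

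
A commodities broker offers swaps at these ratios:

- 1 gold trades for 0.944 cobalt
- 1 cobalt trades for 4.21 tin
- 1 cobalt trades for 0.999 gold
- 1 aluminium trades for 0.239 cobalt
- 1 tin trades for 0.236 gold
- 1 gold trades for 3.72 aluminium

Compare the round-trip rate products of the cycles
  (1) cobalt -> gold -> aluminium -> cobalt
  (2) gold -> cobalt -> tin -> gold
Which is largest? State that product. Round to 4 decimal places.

(1) 0.999 × 3.72 × 0.239 = 0.88819
(2) 0.944 × 4.21 × 0.236 = 0.93792
Highest is cycle (2) at 0.9379 (≤1, no arbitrage).

0.9379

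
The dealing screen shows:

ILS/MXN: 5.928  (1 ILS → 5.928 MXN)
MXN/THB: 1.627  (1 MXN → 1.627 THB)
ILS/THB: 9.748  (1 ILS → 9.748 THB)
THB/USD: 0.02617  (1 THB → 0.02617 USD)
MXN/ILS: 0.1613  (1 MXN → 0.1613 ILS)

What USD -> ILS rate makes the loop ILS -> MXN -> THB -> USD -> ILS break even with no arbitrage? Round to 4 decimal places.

3.9619

Known legs of the cycle: 5.928 × 1.627 × 0.02617 = 0.25240588152
For no arbitrage the full-cycle product must be 1, so the missing rate is 1 / 0.25240588152 ≈ 3.961873.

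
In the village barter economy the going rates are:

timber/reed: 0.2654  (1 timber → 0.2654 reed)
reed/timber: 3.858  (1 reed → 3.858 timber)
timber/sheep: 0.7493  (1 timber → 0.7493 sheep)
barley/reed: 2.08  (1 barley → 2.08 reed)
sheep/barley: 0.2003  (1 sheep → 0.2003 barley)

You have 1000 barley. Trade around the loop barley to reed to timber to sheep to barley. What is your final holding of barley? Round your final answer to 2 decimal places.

1204.38

1000 barley × 2.08 = 2080 reed
2080 reed × 3.858 = 8024.64 timber
8024.64 timber × 0.7493 = 6012.862752 sheep
6012.862752 sheep × 0.2003 = 1204.3764092256 barley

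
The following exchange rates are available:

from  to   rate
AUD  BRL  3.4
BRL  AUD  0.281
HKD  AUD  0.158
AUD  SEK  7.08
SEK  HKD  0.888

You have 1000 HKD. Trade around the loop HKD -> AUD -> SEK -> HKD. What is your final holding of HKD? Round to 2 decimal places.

993.35

1000 HKD × 0.158 = 158 AUD
158 AUD × 7.08 = 1118.64 SEK
1118.64 SEK × 0.888 = 993.35232 HKD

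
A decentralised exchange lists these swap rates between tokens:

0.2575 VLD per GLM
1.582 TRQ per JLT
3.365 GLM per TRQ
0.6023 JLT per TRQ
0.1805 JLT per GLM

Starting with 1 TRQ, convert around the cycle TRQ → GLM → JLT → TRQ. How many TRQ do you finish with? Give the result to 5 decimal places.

1 TRQ × 3.365 = 3.365 GLM
3.365 GLM × 0.1805 = 0.6073825 JLT
0.6073825 JLT × 1.582 = 0.960879115 TRQ

0.96088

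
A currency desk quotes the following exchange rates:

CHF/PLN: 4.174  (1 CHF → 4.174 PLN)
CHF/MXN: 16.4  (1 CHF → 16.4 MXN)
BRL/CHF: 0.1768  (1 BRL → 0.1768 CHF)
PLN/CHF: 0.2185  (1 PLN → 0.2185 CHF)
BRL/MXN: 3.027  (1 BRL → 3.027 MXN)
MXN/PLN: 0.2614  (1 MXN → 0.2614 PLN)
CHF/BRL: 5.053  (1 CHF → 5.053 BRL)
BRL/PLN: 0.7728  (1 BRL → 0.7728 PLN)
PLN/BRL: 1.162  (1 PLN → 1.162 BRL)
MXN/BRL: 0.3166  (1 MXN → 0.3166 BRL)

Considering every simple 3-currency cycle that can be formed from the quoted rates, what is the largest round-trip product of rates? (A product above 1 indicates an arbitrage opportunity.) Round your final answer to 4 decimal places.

0.9367

PLN→CHF→MXN→PLN: 0.2185 × 16.4 × 0.2614 = 0.93670
PLN→BRL→MXN→PLN: 1.162 × 3.027 × 0.2614 = 0.91944
MXN→BRL→CHF→MXN: 0.3166 × 0.1768 × 16.4 = 0.91799
PLN→BRL→CHF→PLN: 1.162 × 0.1768 × 4.174 = 0.85751
PLN→CHF→BRL→PLN: 0.2185 × 5.053 × 0.7728 = 0.85323
Maximum is PLN→CHF→MXN→PLN at 0.9367; no arbitrage — every cycle loses value.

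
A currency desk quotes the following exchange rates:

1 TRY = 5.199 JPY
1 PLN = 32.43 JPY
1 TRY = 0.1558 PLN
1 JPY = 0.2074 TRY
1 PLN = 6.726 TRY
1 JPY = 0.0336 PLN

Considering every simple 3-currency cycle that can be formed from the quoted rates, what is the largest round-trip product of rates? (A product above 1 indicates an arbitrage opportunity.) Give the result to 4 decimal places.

1.1749

JPY→PLN→TRY→JPY: 0.0336 × 6.726 × 5.199 = 1.17494
JPY→TRY→PLN→JPY: 0.2074 × 0.1558 × 32.43 = 1.04791
Maximum is JPY→PLN→TRY→JPY at 1.1749; arbitrage exists.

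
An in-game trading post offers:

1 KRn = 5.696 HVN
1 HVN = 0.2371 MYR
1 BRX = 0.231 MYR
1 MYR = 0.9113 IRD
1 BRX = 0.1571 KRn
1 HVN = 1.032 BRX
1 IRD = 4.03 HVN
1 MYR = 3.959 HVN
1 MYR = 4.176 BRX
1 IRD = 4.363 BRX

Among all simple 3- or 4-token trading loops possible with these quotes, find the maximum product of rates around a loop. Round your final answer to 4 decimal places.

0.9438

HVN→BRX→MYR→HVN: 1.032 × 0.231 × 3.959 = 0.94379
HVN→BRX→KRn→HVN: 1.032 × 0.1571 × 5.696 = 0.92348
MYR→IRD→BRX→MYR: 0.9113 × 4.363 × 0.231 = 0.91846
HVN→MYR→BRX→KRn→HVN: 0.2371 × 4.176 × 0.1571 × 5.696 = 0.88601
HVN→BRX→MYR→IRD→HVN: 1.032 × 0.231 × 0.9113 × 4.03 = 0.87550
HVN→MYR→IRD→HVN: 0.2371 × 0.9113 × 4.03 = 0.87076
Maximum is HVN→BRX→MYR→HVN at 0.9438; no arbitrage — every cycle loses value.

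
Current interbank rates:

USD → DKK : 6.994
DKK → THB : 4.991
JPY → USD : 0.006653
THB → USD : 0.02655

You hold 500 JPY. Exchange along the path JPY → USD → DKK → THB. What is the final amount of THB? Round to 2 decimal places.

116.12

500 JPY × 0.006653 = 3.3265 USD
3.3265 USD × 6.994 = 23.265541 DKK
23.265541 DKK × 4.991 = 116.118315131 THB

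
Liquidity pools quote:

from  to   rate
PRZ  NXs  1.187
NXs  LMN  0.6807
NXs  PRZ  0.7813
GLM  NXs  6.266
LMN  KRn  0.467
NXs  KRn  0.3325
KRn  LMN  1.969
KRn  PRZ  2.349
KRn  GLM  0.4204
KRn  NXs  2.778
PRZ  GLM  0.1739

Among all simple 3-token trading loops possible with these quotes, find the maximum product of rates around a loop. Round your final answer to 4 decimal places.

0.9271

KRn→PRZ→NXs→KRn: 2.349 × 1.187 × 0.3325 = 0.92710
KRn→NXs→LMN→KRn: 2.778 × 0.6807 × 0.467 = 0.88309
KRn→GLM→NXs→KRn: 0.4204 × 6.266 × 0.3325 = 0.87588
NXs→PRZ→GLM→NXs: 0.7813 × 0.1739 × 6.266 = 0.85135
Maximum is KRn→PRZ→NXs→KRn at 0.9271; no arbitrage — every cycle loses value.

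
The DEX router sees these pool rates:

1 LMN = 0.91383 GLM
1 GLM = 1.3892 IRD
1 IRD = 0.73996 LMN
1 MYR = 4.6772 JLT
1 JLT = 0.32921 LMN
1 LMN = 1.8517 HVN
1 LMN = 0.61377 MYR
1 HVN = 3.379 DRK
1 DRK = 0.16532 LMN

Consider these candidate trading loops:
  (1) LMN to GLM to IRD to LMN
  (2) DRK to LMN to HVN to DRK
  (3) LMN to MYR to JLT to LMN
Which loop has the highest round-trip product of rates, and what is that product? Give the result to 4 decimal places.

1.0344

(1) 0.91383 × 1.3892 × 0.73996 = 0.93937
(2) 0.16532 × 1.8517 × 3.379 = 1.03439
(3) 0.61377 × 4.6772 × 0.32921 = 0.94507
Highest is cycle (2) at 1.0344 (>1, arbitrage).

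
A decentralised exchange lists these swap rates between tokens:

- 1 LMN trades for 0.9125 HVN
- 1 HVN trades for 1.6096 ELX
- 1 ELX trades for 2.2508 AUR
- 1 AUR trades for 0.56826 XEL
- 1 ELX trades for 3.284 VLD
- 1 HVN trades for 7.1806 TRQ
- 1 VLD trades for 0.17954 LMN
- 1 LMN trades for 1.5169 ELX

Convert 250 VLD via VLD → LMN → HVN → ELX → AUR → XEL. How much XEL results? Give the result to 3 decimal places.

250 VLD × 0.17954 = 44.885 LMN
44.885 LMN × 0.9125 = 40.9575625 HVN
40.9575625 HVN × 1.6096 = 65.9252926 ELX
65.9252926 ELX × 2.2508 = 148.38464858408 AUR
148.38464858408 AUR × 0.56826 = 84.3210604043893008 XEL

84.321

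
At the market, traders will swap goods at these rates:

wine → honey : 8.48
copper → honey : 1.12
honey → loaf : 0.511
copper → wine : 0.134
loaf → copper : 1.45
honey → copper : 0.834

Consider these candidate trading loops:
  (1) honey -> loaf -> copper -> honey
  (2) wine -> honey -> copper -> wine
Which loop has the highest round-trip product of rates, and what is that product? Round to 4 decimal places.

(1) 0.511 × 1.45 × 1.12 = 0.82986
(2) 8.48 × 0.834 × 0.134 = 0.94769
Highest is cycle (2) at 0.9477 (≤1, no arbitrage).

0.9477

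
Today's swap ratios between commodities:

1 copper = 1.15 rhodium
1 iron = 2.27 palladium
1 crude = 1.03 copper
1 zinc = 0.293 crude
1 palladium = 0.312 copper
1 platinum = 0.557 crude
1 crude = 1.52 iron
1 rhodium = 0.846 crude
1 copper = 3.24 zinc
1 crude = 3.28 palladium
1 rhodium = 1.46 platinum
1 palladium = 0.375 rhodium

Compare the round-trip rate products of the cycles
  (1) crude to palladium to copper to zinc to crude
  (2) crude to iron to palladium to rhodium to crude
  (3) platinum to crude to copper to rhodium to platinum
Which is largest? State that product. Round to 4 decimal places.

(1) 3.28 × 0.312 × 3.24 × 0.293 = 0.97150
(2) 1.52 × 2.27 × 0.375 × 0.846 = 1.09464
(3) 0.557 × 1.03 × 1.15 × 1.46 = 0.96326
Highest is cycle (2) at 1.0946 (>1, arbitrage).

1.0946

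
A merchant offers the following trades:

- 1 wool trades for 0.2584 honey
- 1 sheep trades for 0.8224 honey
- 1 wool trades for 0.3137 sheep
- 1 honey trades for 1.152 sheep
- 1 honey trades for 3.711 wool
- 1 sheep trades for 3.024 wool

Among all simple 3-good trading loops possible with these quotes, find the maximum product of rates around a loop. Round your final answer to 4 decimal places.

honey→wool→sheep→honey: 3.711 × 0.3137 × 0.8224 = 0.95739
honey→sheep→wool→honey: 1.152 × 3.024 × 0.2584 = 0.90017
Maximum is honey→wool→sheep→honey at 0.9574; no arbitrage — every cycle loses value.

0.9574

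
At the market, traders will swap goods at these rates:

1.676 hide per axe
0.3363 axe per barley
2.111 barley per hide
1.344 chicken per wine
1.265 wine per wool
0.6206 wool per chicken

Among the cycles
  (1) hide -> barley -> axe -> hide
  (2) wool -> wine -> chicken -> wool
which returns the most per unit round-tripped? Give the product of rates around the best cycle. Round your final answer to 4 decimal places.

(1) 2.111 × 0.3363 × 1.676 = 1.18984
(2) 1.265 × 1.344 × 0.6206 = 1.05512
Highest is cycle (1) at 1.1898 (>1, arbitrage).

1.1898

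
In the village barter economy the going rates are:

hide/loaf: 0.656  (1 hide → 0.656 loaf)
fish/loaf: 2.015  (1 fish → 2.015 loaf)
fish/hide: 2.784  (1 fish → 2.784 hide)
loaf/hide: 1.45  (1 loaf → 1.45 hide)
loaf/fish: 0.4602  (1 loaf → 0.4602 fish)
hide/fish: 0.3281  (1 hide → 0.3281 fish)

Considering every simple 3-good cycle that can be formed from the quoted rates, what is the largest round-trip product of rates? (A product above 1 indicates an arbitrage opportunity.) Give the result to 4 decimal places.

0.9586

hide→fish→loaf→hide: 0.3281 × 2.015 × 1.45 = 0.95863
hide→loaf→fish→hide: 0.656 × 0.4602 × 2.784 = 0.84047
Maximum is hide→fish→loaf→hide at 0.9586; no arbitrage — every cycle loses value.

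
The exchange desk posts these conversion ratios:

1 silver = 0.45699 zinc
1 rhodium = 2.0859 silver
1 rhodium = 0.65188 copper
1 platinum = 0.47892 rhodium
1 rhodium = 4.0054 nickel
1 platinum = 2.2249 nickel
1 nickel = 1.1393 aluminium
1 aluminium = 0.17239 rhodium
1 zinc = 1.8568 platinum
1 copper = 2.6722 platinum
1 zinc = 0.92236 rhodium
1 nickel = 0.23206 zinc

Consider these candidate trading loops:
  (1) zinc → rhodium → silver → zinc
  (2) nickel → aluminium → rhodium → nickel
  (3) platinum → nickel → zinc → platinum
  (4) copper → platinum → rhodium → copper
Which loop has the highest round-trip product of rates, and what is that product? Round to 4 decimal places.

(1) 0.92236 × 2.0859 × 0.45699 = 0.87923
(2) 1.1393 × 0.17239 × 4.0054 = 0.78668
(3) 2.2249 × 0.23206 × 1.8568 = 0.95868
(4) 2.6722 × 0.47892 × 0.65188 = 0.83426
Highest is cycle (3) at 0.9587 (≤1, no arbitrage).

0.9587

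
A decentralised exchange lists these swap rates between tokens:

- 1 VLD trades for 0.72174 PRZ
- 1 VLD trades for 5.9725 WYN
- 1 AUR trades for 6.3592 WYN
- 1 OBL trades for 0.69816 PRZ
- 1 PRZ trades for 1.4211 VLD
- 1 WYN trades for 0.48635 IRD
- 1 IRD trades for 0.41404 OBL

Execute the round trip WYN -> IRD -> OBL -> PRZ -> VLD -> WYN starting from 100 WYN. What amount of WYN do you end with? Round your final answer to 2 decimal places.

100 WYN × 0.48635 = 48.635 IRD
48.635 IRD × 0.41404 = 20.1368354 OBL
20.1368354 OBL × 0.69816 = 14.058733002864 PRZ
14.058733002864 PRZ × 1.4211 = 19.9788654703700304 VLD
19.9788654703700304 VLD × 5.9725 = 119.323774021785006564 WYN

119.32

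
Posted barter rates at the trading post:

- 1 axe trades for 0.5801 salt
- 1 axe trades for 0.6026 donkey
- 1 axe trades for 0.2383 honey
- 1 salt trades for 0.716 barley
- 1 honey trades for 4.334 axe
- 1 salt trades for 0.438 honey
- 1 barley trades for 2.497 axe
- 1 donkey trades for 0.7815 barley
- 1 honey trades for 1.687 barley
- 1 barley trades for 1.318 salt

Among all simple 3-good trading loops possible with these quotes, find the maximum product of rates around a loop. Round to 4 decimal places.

1.1759

axe→donkey→barley→axe: 0.6026 × 0.7815 × 2.497 = 1.17592
salt→honey→axe→salt: 0.438 × 4.334 × 0.5801 = 1.10120
salt→barley→axe→salt: 0.716 × 2.497 × 0.5801 = 1.03713
honey→barley→axe→honey: 1.687 × 2.497 × 0.2383 = 1.00382
salt→honey→barley→salt: 0.438 × 1.687 × 1.318 = 0.97388
Maximum is axe→donkey→barley→axe at 1.1759; arbitrage exists.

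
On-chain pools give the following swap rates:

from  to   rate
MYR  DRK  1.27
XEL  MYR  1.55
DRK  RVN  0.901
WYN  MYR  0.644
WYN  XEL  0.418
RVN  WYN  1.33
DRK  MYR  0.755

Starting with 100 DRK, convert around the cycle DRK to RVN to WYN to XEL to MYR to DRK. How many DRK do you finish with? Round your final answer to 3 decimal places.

98.603

100 DRK × 0.901 = 90.1 RVN
90.1 RVN × 1.33 = 119.833 WYN
119.833 WYN × 0.418 = 50.090194 XEL
50.090194 XEL × 1.55 = 77.6398007 MYR
77.6398007 MYR × 1.27 = 98.602546889 DRK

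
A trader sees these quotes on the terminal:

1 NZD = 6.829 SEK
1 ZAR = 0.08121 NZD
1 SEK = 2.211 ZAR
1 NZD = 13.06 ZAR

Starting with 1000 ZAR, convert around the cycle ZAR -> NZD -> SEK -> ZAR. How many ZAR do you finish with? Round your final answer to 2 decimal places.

1226.18

1000 ZAR × 0.08121 = 81.21 NZD
81.21 NZD × 6.829 = 554.58309 SEK
554.58309 SEK × 2.211 = 1226.18321199 ZAR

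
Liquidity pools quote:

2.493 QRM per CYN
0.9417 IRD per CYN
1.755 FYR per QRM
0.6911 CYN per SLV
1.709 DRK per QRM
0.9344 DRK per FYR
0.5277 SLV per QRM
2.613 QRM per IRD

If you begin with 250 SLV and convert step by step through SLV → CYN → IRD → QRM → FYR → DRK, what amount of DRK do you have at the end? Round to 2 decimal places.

697.18

250 SLV × 0.6911 = 172.775 CYN
172.775 CYN × 0.9417 = 162.7022175 IRD
162.7022175 IRD × 2.613 = 425.1408943275 QRM
425.1408943275 QRM × 1.755 = 746.1222695447625 FYR
746.1222695447625 FYR × 0.9344 = 697.17664866262608 DRK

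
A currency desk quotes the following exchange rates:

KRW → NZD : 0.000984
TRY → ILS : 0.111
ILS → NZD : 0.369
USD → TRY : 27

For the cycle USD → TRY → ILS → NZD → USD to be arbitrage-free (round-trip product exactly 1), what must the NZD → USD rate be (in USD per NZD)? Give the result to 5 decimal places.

0.90425

Known legs of the cycle: 27 × 0.111 × 0.369 = 1.105893
For no arbitrage the full-cycle product must be 1, so the missing rate is 1 / 1.105893 ≈ 0.9042466.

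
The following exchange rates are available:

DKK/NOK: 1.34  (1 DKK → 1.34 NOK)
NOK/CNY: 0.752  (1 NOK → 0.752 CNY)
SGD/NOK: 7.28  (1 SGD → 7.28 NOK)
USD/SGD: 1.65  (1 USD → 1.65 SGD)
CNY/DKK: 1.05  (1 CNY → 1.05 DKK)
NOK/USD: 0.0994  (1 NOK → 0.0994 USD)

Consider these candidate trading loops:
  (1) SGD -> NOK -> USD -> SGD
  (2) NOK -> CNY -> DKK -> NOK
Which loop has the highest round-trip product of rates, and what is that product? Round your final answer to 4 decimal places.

1.1940

(1) 7.28 × 0.0994 × 1.65 = 1.19399
(2) 0.752 × 1.05 × 1.34 = 1.05806
Highest is cycle (1) at 1.1940 (>1, arbitrage).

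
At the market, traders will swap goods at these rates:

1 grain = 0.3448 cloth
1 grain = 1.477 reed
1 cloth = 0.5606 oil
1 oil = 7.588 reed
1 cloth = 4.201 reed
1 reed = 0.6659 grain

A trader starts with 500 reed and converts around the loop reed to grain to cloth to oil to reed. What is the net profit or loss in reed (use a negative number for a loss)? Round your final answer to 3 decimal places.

-11.655

500 reed × 0.6659 = 332.95 grain
332.95 grain × 0.3448 = 114.80116 cloth
114.80116 cloth × 0.5606 = 64.357530296 oil
64.357530296 oil × 7.588 = 488.344939886048 reed
Net change: 488.344939886048 − 500 = -11.655060113952 reed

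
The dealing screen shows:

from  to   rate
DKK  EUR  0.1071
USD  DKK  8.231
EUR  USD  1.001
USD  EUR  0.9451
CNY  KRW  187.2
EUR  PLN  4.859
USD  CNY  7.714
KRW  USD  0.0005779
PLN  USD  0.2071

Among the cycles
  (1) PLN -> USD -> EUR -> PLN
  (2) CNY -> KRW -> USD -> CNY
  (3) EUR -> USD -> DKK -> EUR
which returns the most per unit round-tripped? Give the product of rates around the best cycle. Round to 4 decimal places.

(1) 0.2071 × 0.9451 × 4.859 = 0.95105
(2) 187.2 × 0.0005779 × 7.714 = 0.83452
(3) 1.001 × 8.231 × 0.1071 = 0.88242
Highest is cycle (1) at 0.9511 (≤1, no arbitrage).

0.9511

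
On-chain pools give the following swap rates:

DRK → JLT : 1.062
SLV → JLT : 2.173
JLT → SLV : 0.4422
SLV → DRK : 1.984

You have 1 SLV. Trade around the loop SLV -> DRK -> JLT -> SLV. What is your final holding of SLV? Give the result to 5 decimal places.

1 SLV × 1.984 = 1.984 DRK
1.984 DRK × 1.062 = 2.107008 JLT
2.107008 JLT × 0.4422 = 0.9317189376 SLV

0.93172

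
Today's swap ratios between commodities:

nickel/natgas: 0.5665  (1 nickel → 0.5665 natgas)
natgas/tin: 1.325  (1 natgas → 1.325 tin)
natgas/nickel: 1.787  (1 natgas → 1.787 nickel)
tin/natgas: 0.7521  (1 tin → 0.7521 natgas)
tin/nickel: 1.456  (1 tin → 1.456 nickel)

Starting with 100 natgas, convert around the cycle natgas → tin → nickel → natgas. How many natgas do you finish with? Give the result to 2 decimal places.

100 natgas × 1.325 = 132.5 tin
132.5 tin × 1.456 = 192.92 nickel
192.92 nickel × 0.5665 = 109.28918 natgas

109.29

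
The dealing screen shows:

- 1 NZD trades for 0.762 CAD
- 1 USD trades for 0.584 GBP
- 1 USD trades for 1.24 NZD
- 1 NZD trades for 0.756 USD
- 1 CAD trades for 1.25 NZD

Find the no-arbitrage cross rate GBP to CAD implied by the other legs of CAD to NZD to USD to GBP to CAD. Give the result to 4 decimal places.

Known legs of the cycle: 1.25 × 0.756 × 0.584 = 0.55188
For no arbitrage the full-cycle product must be 1, so the missing rate is 1 / 0.55188 ≈ 1.811988.

1.8120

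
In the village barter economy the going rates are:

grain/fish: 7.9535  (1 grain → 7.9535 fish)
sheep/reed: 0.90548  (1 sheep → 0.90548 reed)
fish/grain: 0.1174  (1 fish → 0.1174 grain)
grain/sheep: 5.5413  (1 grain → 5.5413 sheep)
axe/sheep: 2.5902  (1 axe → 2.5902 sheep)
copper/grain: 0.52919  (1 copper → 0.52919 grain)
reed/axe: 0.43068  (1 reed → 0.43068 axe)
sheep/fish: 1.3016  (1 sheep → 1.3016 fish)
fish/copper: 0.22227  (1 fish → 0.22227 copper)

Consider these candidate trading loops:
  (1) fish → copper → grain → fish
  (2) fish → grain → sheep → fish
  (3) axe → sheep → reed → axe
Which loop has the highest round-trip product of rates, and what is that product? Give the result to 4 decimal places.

1.0101

(1) 0.22227 × 0.52919 × 7.9535 = 0.93552
(2) 0.1174 × 5.5413 × 1.3016 = 0.84675
(3) 2.5902 × 0.90548 × 0.43068 = 1.01011
Highest is cycle (3) at 1.0101 (>1, arbitrage).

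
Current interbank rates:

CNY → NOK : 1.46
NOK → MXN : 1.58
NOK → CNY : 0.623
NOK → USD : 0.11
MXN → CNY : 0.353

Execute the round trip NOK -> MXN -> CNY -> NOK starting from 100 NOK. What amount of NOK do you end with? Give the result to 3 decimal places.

100 NOK × 1.58 = 158 MXN
158 MXN × 0.353 = 55.774 CNY
55.774 CNY × 1.46 = 81.43004 NOK

81.430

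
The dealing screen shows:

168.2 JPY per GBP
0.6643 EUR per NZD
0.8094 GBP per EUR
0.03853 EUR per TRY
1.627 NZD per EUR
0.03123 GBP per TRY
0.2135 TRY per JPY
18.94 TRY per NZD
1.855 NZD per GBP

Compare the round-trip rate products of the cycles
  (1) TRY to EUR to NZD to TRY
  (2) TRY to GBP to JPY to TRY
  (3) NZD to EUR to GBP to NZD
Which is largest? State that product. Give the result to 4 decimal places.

(1) 0.03853 × 1.627 × 18.94 = 1.18732
(2) 0.03123 × 168.2 × 0.2135 = 1.12149
(3) 0.6643 × 0.8094 × 1.855 = 0.99740
Highest is cycle (1) at 1.1873 (>1, arbitrage).

1.1873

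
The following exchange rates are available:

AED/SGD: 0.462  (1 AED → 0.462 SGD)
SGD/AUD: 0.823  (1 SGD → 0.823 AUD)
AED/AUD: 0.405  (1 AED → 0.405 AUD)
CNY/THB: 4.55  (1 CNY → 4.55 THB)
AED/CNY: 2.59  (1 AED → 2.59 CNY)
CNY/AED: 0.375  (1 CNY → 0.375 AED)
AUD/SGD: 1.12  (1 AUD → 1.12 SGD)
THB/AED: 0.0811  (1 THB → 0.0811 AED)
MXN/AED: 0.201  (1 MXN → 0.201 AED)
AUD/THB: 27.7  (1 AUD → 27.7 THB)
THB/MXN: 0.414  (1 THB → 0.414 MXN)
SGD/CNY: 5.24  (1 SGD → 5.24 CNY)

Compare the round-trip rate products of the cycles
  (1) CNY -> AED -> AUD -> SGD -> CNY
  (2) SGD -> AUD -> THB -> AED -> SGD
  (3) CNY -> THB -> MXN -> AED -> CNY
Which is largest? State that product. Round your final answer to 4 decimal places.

0.9806

(1) 0.375 × 0.405 × 1.12 × 5.24 = 0.89132
(2) 0.823 × 27.7 × 0.0811 × 0.462 = 0.85417
(3) 4.55 × 0.414 × 0.201 × 2.59 = 0.98064
Highest is cycle (3) at 0.9806 (≤1, no arbitrage).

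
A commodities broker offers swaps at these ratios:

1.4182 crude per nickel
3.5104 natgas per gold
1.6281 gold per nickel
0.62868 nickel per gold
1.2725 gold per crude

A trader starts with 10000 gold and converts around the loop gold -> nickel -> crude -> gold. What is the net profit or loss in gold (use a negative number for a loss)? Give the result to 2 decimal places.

1345.53

10000 gold × 0.62868 = 6286.8 nickel
6286.8 nickel × 1.4182 = 8915.93976 crude
8915.93976 crude × 1.2725 = 11345.5333446 gold
Net change: 11345.5333446 − 10000 = 1345.5333446 gold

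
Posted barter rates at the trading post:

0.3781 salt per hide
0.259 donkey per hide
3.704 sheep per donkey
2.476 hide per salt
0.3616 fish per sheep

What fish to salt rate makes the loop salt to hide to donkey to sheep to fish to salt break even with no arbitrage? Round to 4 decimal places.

Known legs of the cycle: 2.476 × 0.259 × 3.704 × 0.3616 = 0.8589142424576
For no arbitrage the full-cycle product must be 1, so the missing rate is 1 / 0.8589142424576 ≈ 1.164261.

1.1643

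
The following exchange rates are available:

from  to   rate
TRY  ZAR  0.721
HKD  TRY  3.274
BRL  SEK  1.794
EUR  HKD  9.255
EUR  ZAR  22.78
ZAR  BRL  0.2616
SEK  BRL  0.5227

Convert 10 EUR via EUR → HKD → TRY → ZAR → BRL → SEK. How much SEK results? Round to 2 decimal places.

10 EUR × 9.255 = 92.55 HKD
92.55 HKD × 3.274 = 303.0087 TRY
303.0087 TRY × 0.721 = 218.4692727 ZAR
218.4692727 ZAR × 0.2616 = 57.15156173832 BRL
57.15156173832 BRL × 1.794 = 102.52990175854608 SEK

102.53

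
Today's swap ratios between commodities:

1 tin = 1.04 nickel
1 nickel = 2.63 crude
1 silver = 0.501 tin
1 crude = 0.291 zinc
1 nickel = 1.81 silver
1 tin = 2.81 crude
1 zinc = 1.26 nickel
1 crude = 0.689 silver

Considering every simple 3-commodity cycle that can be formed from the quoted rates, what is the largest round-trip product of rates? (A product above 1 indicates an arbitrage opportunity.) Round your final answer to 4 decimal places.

0.9700

tin→crude→silver→tin: 2.81 × 0.689 × 0.501 = 0.96998
nickel→crude→zinc→nickel: 2.63 × 0.291 × 1.26 = 0.96432
nickel→silver→tin→nickel: 1.81 × 0.501 × 1.04 = 0.94308
Maximum is tin→crude→silver→tin at 0.9700; no arbitrage — every cycle loses value.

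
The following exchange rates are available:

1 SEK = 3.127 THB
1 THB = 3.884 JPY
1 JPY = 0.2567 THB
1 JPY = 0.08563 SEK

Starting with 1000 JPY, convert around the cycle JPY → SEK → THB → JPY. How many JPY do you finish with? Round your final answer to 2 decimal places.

1040.00

1000 JPY × 0.08563 = 85.63 SEK
85.63 SEK × 3.127 = 267.76501 THB
267.76501 THB × 3.884 = 1039.99929884 JPY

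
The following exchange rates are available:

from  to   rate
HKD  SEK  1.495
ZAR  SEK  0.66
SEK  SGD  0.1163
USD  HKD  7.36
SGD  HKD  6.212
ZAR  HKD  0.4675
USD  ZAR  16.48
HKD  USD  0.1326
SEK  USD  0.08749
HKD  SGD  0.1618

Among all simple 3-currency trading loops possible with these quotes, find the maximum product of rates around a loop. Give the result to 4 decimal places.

1.0801

SGD→HKD→SEK→SGD: 6.212 × 1.495 × 0.1163 = 1.08007
USD→ZAR→HKD→USD: 16.48 × 0.4675 × 0.1326 = 1.02160
USD→HKD→SEK→USD: 7.36 × 1.495 × 0.08749 = 0.96267
USD→ZAR→SEK→USD: 16.48 × 0.66 × 0.08749 = 0.95161
Maximum is SGD→HKD→SEK→SGD at 1.0801; arbitrage exists.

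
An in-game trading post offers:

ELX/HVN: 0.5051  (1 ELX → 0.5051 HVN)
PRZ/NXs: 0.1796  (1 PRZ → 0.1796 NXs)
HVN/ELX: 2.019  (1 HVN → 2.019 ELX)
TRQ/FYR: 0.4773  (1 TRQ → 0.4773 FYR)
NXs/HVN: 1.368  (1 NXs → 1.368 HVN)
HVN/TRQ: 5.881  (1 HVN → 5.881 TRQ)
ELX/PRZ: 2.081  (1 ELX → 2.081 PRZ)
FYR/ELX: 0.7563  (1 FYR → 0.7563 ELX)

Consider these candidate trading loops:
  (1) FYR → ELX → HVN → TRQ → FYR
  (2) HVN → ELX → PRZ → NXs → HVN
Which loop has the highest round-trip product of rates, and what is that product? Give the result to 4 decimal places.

1.0723

(1) 0.7563 × 0.5051 × 5.881 × 0.4773 = 1.07229
(2) 2.019 × 2.081 × 0.1796 × 1.368 = 1.03229
Highest is cycle (1) at 1.0723 (>1, arbitrage).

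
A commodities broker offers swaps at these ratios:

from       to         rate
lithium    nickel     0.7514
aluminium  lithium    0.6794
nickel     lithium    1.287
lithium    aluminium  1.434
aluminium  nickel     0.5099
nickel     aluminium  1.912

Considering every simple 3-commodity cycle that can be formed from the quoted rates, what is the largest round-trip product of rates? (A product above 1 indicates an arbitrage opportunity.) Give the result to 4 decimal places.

lithium→nickel→aluminium→lithium: 0.7514 × 1.912 × 0.6794 = 0.97608
lithium→aluminium→nickel→lithium: 1.434 × 0.5099 × 1.287 = 0.94105
Maximum is lithium→nickel→aluminium→lithium at 0.9761; no arbitrage — every cycle loses value.

0.9761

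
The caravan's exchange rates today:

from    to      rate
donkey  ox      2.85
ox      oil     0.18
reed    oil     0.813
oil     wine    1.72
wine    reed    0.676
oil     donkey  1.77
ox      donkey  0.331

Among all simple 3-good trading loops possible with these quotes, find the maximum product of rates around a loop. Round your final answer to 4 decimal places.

0.9453

reed→oil→wine→reed: 0.813 × 1.72 × 0.676 = 0.94529
donkey→ox→oil→donkey: 2.85 × 0.18 × 1.77 = 0.90801
Maximum is reed→oil→wine→reed at 0.9453; no arbitrage — every cycle loses value.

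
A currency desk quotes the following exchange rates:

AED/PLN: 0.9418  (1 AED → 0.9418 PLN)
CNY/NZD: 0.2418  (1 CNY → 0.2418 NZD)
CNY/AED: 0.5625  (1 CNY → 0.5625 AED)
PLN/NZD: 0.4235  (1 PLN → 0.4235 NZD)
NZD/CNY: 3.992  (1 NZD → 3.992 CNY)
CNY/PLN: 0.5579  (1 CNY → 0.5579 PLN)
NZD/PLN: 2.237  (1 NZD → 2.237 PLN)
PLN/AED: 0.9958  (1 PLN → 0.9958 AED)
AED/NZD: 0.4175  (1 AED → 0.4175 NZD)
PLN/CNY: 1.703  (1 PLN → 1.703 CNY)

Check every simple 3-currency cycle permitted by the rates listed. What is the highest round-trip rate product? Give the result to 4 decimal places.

PLN→NZD→CNY→PLN: 0.4235 × 3.992 × 0.5579 = 0.94319
NZD→CNY→AED→NZD: 3.992 × 0.5625 × 0.4175 = 0.93750
PLN→AED→NZD→PLN: 0.9958 × 0.4175 × 2.237 = 0.93002
PLN→CNY→NZD→PLN: 1.703 × 0.2418 × 2.237 = 0.92116
PLN→CNY→AED→PLN: 1.703 × 0.5625 × 0.9418 = 0.90219
Maximum is PLN→NZD→CNY→PLN at 0.9432; no arbitrage — every cycle loses value.

0.9432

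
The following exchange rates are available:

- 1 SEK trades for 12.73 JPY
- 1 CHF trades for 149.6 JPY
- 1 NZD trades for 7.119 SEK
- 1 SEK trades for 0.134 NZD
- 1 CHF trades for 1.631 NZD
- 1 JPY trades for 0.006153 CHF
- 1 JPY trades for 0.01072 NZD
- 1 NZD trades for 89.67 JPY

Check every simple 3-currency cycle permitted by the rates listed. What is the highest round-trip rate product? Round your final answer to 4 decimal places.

SEK→JPY→NZD→SEK: 12.73 × 0.01072 × 7.119 = 0.97150
CHF→NZD→JPY→CHF: 1.631 × 89.67 × 0.006153 = 0.89989
Maximum is SEK→JPY→NZD→SEK at 0.9715; no arbitrage — every cycle loses value.

0.9715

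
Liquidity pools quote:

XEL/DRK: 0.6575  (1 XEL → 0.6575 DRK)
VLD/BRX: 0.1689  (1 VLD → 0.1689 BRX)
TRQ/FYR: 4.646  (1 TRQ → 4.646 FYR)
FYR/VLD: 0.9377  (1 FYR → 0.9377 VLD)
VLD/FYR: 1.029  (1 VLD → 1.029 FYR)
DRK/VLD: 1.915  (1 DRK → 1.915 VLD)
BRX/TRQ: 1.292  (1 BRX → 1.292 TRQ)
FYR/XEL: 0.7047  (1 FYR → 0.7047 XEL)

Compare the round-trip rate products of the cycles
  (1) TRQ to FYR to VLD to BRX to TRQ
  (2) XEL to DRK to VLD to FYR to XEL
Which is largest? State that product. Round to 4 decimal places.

(1) 4.646 × 0.9377 × 0.1689 × 1.292 = 0.95068
(2) 0.6575 × 1.915 × 1.029 × 0.7047 = 0.91303
Highest is cycle (1) at 0.9507 (≤1, no arbitrage).

0.9507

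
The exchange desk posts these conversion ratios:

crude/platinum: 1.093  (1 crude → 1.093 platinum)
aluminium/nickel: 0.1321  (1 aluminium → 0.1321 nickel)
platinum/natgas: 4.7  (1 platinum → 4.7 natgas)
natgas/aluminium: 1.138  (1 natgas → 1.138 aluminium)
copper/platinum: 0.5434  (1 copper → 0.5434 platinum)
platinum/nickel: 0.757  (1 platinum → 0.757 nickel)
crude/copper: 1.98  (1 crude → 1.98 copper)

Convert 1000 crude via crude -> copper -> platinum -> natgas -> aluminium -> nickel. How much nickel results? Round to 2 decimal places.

1000 crude × 1.98 = 1980 copper
1980 copper × 0.5434 = 1075.932 platinum
1075.932 platinum × 4.7 = 5056.8804 natgas
5056.8804 natgas × 1.138 = 5754.7298952 aluminium
5754.7298952 aluminium × 0.1321 = 760.19981915592 nickel

760.20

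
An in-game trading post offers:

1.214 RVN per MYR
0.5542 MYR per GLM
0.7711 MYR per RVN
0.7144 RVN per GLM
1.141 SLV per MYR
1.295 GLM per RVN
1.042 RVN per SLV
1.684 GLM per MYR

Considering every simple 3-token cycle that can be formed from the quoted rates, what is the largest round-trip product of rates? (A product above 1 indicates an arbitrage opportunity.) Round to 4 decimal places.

0.9277

MYR→GLM→RVN→MYR: 1.684 × 0.7144 × 0.7711 = 0.92767
MYR→SLV→RVN→MYR: 1.141 × 1.042 × 0.7711 = 0.91678
MYR→RVN→GLM→MYR: 1.214 × 1.295 × 0.5542 = 0.87127
Maximum is MYR→GLM→RVN→MYR at 0.9277; no arbitrage — every cycle loses value.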